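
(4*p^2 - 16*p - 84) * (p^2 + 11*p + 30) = 4*p^4 + 28*p^3 - 140*p^2 - 1404*p - 2520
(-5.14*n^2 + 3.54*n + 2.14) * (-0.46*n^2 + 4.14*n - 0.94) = 2.3644*n^4 - 22.908*n^3 + 18.5028*n^2 + 5.532*n - 2.0116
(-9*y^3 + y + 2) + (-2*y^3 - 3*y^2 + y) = -11*y^3 - 3*y^2 + 2*y + 2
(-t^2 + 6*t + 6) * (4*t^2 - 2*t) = -4*t^4 + 26*t^3 + 12*t^2 - 12*t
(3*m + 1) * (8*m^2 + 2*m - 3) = 24*m^3 + 14*m^2 - 7*m - 3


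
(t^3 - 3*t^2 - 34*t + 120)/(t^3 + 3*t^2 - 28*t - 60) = (t - 4)/(t + 2)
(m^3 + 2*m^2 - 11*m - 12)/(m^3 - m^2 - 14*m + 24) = (m + 1)/(m - 2)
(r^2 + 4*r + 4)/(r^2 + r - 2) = (r + 2)/(r - 1)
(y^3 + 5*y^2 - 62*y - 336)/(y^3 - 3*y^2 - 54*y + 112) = (y + 6)/(y - 2)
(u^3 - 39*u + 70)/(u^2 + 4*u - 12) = (u^2 + 2*u - 35)/(u + 6)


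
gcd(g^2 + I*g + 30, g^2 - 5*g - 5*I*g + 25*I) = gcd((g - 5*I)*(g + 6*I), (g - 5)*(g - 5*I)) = g - 5*I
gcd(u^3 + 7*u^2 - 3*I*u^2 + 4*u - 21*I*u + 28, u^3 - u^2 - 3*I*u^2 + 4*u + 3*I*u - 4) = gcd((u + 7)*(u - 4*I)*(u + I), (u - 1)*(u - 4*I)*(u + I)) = u^2 - 3*I*u + 4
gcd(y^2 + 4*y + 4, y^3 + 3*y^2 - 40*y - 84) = y + 2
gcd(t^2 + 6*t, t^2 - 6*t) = t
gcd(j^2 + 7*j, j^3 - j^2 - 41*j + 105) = j + 7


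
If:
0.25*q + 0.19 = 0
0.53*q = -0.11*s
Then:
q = -0.76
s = 3.66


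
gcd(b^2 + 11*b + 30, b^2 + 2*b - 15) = b + 5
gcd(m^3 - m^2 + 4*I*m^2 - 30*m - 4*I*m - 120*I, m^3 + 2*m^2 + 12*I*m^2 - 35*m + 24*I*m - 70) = 1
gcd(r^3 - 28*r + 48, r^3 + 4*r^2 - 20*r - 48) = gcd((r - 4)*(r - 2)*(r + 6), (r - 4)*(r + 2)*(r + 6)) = r^2 + 2*r - 24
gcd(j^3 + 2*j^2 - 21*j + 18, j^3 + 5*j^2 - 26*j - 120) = j + 6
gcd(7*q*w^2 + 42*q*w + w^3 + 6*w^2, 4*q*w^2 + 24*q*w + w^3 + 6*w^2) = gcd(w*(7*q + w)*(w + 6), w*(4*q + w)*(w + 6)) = w^2 + 6*w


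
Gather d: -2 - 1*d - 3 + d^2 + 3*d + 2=d^2 + 2*d - 3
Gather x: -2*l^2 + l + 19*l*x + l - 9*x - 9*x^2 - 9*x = -2*l^2 + 2*l - 9*x^2 + x*(19*l - 18)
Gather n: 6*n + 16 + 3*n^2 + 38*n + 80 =3*n^2 + 44*n + 96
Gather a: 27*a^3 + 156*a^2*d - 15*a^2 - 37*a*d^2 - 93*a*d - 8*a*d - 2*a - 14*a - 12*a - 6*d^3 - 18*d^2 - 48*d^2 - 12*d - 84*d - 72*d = 27*a^3 + a^2*(156*d - 15) + a*(-37*d^2 - 101*d - 28) - 6*d^3 - 66*d^2 - 168*d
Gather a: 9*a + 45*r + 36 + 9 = 9*a + 45*r + 45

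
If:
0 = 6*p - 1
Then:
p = 1/6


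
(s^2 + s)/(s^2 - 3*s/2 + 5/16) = 16*s*(s + 1)/(16*s^2 - 24*s + 5)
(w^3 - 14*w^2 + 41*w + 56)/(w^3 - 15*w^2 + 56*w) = (w + 1)/w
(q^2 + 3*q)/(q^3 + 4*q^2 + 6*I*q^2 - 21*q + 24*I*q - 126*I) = (q^2 + 3*q)/(q^3 + q^2*(4 + 6*I) + q*(-21 + 24*I) - 126*I)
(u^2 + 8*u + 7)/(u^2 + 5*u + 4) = (u + 7)/(u + 4)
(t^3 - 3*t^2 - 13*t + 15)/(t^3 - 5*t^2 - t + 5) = (t + 3)/(t + 1)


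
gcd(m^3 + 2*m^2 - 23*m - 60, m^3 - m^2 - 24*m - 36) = m + 3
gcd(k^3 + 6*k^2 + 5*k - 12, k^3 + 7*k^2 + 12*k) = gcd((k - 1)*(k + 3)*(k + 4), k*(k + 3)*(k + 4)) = k^2 + 7*k + 12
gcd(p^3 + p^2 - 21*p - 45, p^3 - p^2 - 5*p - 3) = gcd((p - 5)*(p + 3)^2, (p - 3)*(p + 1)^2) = 1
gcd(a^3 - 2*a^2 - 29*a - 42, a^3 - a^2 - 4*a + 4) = a + 2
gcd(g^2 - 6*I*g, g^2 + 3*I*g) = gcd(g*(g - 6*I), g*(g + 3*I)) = g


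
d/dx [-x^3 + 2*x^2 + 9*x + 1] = -3*x^2 + 4*x + 9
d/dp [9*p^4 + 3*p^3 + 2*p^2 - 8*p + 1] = 36*p^3 + 9*p^2 + 4*p - 8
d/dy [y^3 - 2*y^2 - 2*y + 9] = 3*y^2 - 4*y - 2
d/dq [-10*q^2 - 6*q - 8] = -20*q - 6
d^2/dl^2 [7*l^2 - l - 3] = 14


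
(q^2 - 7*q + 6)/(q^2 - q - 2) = (-q^2 + 7*q - 6)/(-q^2 + q + 2)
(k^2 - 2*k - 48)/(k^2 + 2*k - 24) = (k - 8)/(k - 4)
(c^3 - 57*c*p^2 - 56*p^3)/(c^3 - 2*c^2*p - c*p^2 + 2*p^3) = (c^2 - c*p - 56*p^2)/(c^2 - 3*c*p + 2*p^2)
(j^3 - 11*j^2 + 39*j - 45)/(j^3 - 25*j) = (j^2 - 6*j + 9)/(j*(j + 5))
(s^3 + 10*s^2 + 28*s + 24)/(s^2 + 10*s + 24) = (s^2 + 4*s + 4)/(s + 4)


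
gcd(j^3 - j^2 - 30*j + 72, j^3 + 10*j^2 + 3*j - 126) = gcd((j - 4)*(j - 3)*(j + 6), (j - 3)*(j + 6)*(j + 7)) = j^2 + 3*j - 18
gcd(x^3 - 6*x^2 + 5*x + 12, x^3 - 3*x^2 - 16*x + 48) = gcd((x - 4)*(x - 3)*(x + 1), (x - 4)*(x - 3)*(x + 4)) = x^2 - 7*x + 12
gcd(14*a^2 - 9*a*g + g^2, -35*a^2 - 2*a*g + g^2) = 7*a - g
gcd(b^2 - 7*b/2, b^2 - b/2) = b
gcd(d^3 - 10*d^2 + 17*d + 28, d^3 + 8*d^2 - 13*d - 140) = d - 4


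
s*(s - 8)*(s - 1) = s^3 - 9*s^2 + 8*s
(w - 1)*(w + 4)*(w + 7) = w^3 + 10*w^2 + 17*w - 28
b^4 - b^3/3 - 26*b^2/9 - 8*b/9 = b*(b - 2)*(b + 1/3)*(b + 4/3)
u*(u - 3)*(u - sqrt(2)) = u^3 - 3*u^2 - sqrt(2)*u^2 + 3*sqrt(2)*u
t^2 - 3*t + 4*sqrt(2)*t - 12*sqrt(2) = (t - 3)*(t + 4*sqrt(2))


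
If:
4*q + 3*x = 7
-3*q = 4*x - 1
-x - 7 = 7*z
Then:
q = 25/7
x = -17/7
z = -32/49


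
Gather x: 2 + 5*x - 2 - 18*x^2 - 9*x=-18*x^2 - 4*x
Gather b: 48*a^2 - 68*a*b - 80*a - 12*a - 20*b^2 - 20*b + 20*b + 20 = 48*a^2 - 68*a*b - 92*a - 20*b^2 + 20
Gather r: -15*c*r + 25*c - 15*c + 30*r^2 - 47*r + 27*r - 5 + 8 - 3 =10*c + 30*r^2 + r*(-15*c - 20)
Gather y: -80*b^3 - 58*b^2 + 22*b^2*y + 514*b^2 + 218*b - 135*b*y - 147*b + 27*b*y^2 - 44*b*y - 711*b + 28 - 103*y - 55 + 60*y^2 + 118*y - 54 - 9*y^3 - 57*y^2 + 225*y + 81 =-80*b^3 + 456*b^2 - 640*b - 9*y^3 + y^2*(27*b + 3) + y*(22*b^2 - 179*b + 240)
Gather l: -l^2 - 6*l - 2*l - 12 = -l^2 - 8*l - 12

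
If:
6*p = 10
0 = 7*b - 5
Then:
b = 5/7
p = 5/3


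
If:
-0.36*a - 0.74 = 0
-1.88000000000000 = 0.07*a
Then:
No Solution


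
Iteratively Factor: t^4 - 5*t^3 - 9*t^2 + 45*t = (t - 5)*(t^3 - 9*t) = t*(t - 5)*(t^2 - 9) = t*(t - 5)*(t + 3)*(t - 3)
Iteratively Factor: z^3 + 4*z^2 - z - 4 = (z + 1)*(z^2 + 3*z - 4) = (z + 1)*(z + 4)*(z - 1)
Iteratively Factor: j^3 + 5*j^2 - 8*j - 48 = (j + 4)*(j^2 + j - 12) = (j - 3)*(j + 4)*(j + 4)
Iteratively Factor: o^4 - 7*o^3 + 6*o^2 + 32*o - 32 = (o + 2)*(o^3 - 9*o^2 + 24*o - 16) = (o - 4)*(o + 2)*(o^2 - 5*o + 4) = (o - 4)^2*(o + 2)*(o - 1)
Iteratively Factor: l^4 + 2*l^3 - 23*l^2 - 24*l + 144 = (l - 3)*(l^3 + 5*l^2 - 8*l - 48) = (l - 3)*(l + 4)*(l^2 + l - 12) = (l - 3)*(l + 4)^2*(l - 3)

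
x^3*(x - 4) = x^4 - 4*x^3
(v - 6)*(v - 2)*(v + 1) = v^3 - 7*v^2 + 4*v + 12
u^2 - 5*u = u*(u - 5)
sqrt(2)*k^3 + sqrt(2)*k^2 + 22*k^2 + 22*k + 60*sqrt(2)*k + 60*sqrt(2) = (k + 5*sqrt(2))*(k + 6*sqrt(2))*(sqrt(2)*k + sqrt(2))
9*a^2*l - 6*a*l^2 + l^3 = l*(-3*a + l)^2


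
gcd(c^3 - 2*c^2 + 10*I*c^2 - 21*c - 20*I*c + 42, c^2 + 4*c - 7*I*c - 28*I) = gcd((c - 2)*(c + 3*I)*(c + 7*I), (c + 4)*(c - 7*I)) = 1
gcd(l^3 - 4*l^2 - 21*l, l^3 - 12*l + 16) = 1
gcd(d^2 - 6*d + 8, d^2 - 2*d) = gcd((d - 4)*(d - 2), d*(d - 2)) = d - 2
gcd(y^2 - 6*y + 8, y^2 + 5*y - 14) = y - 2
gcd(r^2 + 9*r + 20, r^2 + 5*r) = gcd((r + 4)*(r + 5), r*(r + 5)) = r + 5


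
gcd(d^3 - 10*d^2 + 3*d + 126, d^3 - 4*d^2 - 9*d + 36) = d + 3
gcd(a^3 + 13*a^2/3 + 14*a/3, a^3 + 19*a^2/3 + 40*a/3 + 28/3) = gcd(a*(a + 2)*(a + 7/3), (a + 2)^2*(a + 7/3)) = a^2 + 13*a/3 + 14/3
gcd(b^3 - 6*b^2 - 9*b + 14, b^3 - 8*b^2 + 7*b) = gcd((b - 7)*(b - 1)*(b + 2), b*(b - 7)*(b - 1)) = b^2 - 8*b + 7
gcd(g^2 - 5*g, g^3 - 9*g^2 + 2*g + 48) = 1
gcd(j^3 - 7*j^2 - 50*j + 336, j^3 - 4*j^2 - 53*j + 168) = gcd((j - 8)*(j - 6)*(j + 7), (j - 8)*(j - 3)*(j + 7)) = j^2 - j - 56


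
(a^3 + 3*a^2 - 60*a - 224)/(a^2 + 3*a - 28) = (a^2 - 4*a - 32)/(a - 4)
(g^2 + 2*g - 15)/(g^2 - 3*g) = (g + 5)/g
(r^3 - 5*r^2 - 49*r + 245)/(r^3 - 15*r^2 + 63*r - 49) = (r^2 + 2*r - 35)/(r^2 - 8*r + 7)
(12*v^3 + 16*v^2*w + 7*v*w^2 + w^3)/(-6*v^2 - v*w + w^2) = (-6*v^2 - 5*v*w - w^2)/(3*v - w)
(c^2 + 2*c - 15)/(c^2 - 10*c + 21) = (c + 5)/(c - 7)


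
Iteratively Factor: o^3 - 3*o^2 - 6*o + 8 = (o - 1)*(o^2 - 2*o - 8) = (o - 4)*(o - 1)*(o + 2)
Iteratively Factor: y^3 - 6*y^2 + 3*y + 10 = (y - 5)*(y^2 - y - 2) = (y - 5)*(y + 1)*(y - 2)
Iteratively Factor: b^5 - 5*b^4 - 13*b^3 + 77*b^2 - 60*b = (b - 3)*(b^4 - 2*b^3 - 19*b^2 + 20*b) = (b - 5)*(b - 3)*(b^3 + 3*b^2 - 4*b) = (b - 5)*(b - 3)*(b + 4)*(b^2 - b) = (b - 5)*(b - 3)*(b - 1)*(b + 4)*(b)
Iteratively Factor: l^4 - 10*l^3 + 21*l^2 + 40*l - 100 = (l + 2)*(l^3 - 12*l^2 + 45*l - 50) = (l - 5)*(l + 2)*(l^2 - 7*l + 10) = (l - 5)^2*(l + 2)*(l - 2)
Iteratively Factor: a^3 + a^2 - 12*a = (a + 4)*(a^2 - 3*a) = a*(a + 4)*(a - 3)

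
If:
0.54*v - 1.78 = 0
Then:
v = 3.30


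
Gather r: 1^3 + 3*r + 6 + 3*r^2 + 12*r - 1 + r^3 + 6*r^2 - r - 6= r^3 + 9*r^2 + 14*r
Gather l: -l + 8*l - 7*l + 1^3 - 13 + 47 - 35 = 0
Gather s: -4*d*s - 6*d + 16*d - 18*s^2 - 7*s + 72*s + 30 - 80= 10*d - 18*s^2 + s*(65 - 4*d) - 50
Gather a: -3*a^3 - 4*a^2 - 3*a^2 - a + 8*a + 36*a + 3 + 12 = -3*a^3 - 7*a^2 + 43*a + 15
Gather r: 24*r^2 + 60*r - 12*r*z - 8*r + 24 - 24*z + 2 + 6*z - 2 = 24*r^2 + r*(52 - 12*z) - 18*z + 24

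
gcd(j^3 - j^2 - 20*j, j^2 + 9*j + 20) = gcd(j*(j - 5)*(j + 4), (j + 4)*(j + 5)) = j + 4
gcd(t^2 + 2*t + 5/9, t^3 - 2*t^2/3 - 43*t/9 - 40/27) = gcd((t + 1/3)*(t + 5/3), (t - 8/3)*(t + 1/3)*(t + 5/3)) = t^2 + 2*t + 5/9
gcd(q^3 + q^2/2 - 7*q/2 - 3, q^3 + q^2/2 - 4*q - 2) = q - 2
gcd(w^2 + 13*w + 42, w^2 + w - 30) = w + 6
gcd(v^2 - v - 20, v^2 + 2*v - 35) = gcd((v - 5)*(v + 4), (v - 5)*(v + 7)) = v - 5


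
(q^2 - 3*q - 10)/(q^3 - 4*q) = (q - 5)/(q*(q - 2))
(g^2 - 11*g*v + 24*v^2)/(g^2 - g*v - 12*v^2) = (-g^2 + 11*g*v - 24*v^2)/(-g^2 + g*v + 12*v^2)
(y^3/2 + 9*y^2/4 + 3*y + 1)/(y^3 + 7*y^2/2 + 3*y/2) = (y^2 + 4*y + 4)/(2*y*(y + 3))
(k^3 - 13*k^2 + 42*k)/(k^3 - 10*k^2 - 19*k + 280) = k*(k - 6)/(k^2 - 3*k - 40)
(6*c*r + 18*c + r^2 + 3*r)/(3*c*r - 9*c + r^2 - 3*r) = (6*c*r + 18*c + r^2 + 3*r)/(3*c*r - 9*c + r^2 - 3*r)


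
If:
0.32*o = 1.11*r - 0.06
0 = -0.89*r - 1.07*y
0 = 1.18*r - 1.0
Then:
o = 2.75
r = 0.85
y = -0.70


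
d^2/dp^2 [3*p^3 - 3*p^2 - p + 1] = 18*p - 6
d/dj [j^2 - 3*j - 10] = 2*j - 3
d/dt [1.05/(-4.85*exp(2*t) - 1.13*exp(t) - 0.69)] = (10.185*exp(t) + 1.1865)*exp(t)/(4.85*exp(2*t) + 1.13*exp(t) + 0.69)^2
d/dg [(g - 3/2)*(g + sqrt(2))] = 2*g - 3/2 + sqrt(2)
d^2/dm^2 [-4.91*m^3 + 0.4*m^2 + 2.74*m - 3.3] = 0.8 - 29.46*m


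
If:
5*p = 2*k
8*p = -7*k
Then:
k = 0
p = 0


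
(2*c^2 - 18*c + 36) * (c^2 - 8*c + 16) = 2*c^4 - 34*c^3 + 212*c^2 - 576*c + 576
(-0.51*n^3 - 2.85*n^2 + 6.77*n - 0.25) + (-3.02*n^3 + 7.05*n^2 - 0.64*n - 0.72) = -3.53*n^3 + 4.2*n^2 + 6.13*n - 0.97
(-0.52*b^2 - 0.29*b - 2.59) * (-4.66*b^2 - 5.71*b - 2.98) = 2.4232*b^4 + 4.3206*b^3 + 15.2749*b^2 + 15.6531*b + 7.7182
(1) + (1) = 2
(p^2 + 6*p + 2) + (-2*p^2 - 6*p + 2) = 4 - p^2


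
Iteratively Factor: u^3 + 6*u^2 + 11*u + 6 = (u + 2)*(u^2 + 4*u + 3) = (u + 2)*(u + 3)*(u + 1)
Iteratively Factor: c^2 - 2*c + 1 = (c - 1)*(c - 1)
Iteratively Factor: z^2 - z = (z - 1)*(z)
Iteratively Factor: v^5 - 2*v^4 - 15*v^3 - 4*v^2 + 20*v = (v - 5)*(v^4 + 3*v^3 - 4*v) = (v - 5)*(v + 2)*(v^3 + v^2 - 2*v) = v*(v - 5)*(v + 2)*(v^2 + v - 2) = v*(v - 5)*(v + 2)^2*(v - 1)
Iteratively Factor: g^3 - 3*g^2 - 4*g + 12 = (g - 3)*(g^2 - 4) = (g - 3)*(g + 2)*(g - 2)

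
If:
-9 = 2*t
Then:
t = -9/2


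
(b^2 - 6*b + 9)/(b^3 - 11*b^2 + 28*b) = (b^2 - 6*b + 9)/(b*(b^2 - 11*b + 28))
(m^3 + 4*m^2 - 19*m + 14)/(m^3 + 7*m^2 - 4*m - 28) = (m - 1)/(m + 2)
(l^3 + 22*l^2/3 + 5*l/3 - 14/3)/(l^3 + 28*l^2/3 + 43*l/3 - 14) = (l + 1)/(l + 3)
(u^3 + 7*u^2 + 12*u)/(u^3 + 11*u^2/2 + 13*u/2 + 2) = 2*u*(u + 3)/(2*u^2 + 3*u + 1)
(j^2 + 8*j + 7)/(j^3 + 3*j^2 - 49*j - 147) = (j + 1)/(j^2 - 4*j - 21)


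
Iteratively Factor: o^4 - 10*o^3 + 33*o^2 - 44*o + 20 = (o - 2)*(o^3 - 8*o^2 + 17*o - 10) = (o - 5)*(o - 2)*(o^2 - 3*o + 2) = (o - 5)*(o - 2)*(o - 1)*(o - 2)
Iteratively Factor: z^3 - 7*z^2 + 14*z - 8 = (z - 4)*(z^2 - 3*z + 2) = (z - 4)*(z - 1)*(z - 2)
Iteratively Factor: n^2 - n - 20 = (n - 5)*(n + 4)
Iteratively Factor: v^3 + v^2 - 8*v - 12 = (v + 2)*(v^2 - v - 6) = (v - 3)*(v + 2)*(v + 2)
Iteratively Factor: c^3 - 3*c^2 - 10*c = (c)*(c^2 - 3*c - 10) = c*(c + 2)*(c - 5)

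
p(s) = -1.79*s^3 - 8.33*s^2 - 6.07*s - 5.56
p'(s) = -5.37*s^2 - 16.66*s - 6.07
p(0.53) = -11.38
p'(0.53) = -16.41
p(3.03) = -150.22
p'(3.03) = -105.85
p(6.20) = -790.01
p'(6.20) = -315.78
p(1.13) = -25.64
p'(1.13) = -31.75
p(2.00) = -65.34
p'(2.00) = -60.87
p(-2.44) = -14.34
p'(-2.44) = 2.61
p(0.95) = -20.38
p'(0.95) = -26.74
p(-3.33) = -11.62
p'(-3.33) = -10.14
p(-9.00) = 679.25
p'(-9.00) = -291.10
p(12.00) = -4371.04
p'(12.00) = -979.27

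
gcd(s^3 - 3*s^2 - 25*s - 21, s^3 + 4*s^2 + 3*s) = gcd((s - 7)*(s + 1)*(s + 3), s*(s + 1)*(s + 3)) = s^2 + 4*s + 3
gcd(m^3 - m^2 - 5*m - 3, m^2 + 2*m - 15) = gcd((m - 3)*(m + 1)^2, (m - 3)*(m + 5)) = m - 3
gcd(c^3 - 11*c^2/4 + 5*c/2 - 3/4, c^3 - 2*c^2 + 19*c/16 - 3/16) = c^2 - 7*c/4 + 3/4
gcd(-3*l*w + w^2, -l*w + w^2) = w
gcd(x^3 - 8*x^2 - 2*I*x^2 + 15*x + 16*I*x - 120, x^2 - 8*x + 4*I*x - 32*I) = x - 8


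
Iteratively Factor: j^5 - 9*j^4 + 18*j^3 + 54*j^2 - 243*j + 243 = (j - 3)*(j^4 - 6*j^3 + 54*j - 81) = (j - 3)*(j + 3)*(j^3 - 9*j^2 + 27*j - 27) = (j - 3)^2*(j + 3)*(j^2 - 6*j + 9) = (j - 3)^3*(j + 3)*(j - 3)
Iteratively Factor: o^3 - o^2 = (o)*(o^2 - o) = o*(o - 1)*(o)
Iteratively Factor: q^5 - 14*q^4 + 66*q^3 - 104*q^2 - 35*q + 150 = (q - 5)*(q^4 - 9*q^3 + 21*q^2 + q - 30) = (q - 5)*(q - 2)*(q^3 - 7*q^2 + 7*q + 15) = (q - 5)*(q - 3)*(q - 2)*(q^2 - 4*q - 5) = (q - 5)*(q - 3)*(q - 2)*(q + 1)*(q - 5)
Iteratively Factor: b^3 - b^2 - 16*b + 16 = (b + 4)*(b^2 - 5*b + 4) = (b - 4)*(b + 4)*(b - 1)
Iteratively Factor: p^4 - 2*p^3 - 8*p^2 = (p)*(p^3 - 2*p^2 - 8*p) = p*(p + 2)*(p^2 - 4*p) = p*(p - 4)*(p + 2)*(p)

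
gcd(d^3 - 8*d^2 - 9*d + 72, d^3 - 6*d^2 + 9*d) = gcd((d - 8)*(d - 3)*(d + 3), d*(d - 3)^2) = d - 3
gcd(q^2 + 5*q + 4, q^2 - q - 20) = q + 4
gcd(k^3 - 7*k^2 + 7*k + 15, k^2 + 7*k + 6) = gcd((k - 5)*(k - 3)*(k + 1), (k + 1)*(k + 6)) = k + 1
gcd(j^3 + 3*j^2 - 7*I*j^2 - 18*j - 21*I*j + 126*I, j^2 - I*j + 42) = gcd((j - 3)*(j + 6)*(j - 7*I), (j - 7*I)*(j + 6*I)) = j - 7*I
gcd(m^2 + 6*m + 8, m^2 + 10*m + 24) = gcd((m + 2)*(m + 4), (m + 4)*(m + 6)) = m + 4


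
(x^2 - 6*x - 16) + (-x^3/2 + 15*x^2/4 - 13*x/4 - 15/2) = -x^3/2 + 19*x^2/4 - 37*x/4 - 47/2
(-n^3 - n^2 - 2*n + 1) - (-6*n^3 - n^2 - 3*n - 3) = 5*n^3 + n + 4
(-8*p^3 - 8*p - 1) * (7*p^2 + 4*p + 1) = -56*p^5 - 32*p^4 - 64*p^3 - 39*p^2 - 12*p - 1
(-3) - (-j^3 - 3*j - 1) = j^3 + 3*j - 2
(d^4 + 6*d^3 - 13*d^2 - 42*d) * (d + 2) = d^5 + 8*d^4 - d^3 - 68*d^2 - 84*d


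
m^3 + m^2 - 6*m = m*(m - 2)*(m + 3)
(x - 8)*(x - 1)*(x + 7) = x^3 - 2*x^2 - 55*x + 56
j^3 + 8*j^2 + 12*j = j*(j + 2)*(j + 6)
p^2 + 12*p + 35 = (p + 5)*(p + 7)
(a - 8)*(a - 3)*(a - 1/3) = a^3 - 34*a^2/3 + 83*a/3 - 8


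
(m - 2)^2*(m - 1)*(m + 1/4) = m^4 - 19*m^3/4 + 27*m^2/4 - 2*m - 1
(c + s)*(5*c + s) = 5*c^2 + 6*c*s + s^2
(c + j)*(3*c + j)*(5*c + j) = 15*c^3 + 23*c^2*j + 9*c*j^2 + j^3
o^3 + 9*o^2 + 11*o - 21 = (o - 1)*(o + 3)*(o + 7)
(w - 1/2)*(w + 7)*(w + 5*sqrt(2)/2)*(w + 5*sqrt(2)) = w^4 + 13*w^3/2 + 15*sqrt(2)*w^3/2 + 43*w^2/2 + 195*sqrt(2)*w^2/4 - 105*sqrt(2)*w/4 + 325*w/2 - 175/2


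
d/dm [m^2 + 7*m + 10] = 2*m + 7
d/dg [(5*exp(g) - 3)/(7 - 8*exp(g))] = 11*exp(g)/(8*exp(g) - 7)^2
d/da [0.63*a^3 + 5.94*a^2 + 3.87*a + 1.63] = 1.89*a^2 + 11.88*a + 3.87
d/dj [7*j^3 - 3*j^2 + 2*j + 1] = 21*j^2 - 6*j + 2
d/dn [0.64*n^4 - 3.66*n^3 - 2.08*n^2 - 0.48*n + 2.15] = 2.56*n^3 - 10.98*n^2 - 4.16*n - 0.48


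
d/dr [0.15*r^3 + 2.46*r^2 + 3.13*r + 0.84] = 0.45*r^2 + 4.92*r + 3.13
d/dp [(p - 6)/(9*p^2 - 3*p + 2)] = (-9*p^2 + 108*p - 16)/(81*p^4 - 54*p^3 + 45*p^2 - 12*p + 4)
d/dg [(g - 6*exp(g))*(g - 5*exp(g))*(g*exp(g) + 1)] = (g + 1)*(g - 6*exp(g))*(g - 5*exp(g))*exp(g) - (g - 6*exp(g))*(g*exp(g) + 1)*(5*exp(g) - 1) - (g - 5*exp(g))*(g*exp(g) + 1)*(6*exp(g) - 1)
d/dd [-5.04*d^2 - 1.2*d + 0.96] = -10.08*d - 1.2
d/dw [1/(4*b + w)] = -1/(4*b + w)^2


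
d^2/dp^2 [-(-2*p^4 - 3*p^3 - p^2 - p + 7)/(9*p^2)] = 2*(2*p^4 + p - 21)/(9*p^4)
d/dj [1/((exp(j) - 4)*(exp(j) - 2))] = 2*(3 - exp(j))*exp(j)/(exp(4*j) - 12*exp(3*j) + 52*exp(2*j) - 96*exp(j) + 64)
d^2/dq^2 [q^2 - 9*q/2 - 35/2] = 2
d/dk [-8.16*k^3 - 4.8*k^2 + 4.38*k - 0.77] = -24.48*k^2 - 9.6*k + 4.38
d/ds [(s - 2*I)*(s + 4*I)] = 2*s + 2*I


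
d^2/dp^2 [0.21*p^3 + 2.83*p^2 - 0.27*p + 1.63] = 1.26*p + 5.66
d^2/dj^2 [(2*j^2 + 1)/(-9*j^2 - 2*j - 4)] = 18*j*(4*j^2 - 3*j - 6)/(729*j^6 + 486*j^5 + 1080*j^4 + 440*j^3 + 480*j^2 + 96*j + 64)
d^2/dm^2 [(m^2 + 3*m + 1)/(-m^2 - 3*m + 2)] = 6*(-3*m^2 - 9*m - 11)/(m^6 + 9*m^5 + 21*m^4 - 9*m^3 - 42*m^2 + 36*m - 8)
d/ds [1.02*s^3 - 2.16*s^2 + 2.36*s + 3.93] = 3.06*s^2 - 4.32*s + 2.36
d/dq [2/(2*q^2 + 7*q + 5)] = 2*(-4*q - 7)/(2*q^2 + 7*q + 5)^2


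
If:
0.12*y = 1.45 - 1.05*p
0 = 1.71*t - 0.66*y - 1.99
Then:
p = 1.38095238095238 - 0.114285714285714*y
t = 0.385964912280702*y + 1.16374269005848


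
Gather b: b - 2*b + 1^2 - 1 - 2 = -b - 2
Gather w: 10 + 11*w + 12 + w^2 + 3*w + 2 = w^2 + 14*w + 24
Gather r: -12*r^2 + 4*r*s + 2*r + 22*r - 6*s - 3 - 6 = -12*r^2 + r*(4*s + 24) - 6*s - 9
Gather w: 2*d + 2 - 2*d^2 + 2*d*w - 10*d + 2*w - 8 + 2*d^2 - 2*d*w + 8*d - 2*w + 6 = 0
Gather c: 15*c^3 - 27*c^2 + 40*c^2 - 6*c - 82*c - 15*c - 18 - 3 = 15*c^3 + 13*c^2 - 103*c - 21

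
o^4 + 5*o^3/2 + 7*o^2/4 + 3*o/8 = o*(o + 1/2)^2*(o + 3/2)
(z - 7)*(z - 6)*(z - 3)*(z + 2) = z^4 - 14*z^3 + 49*z^2 + 36*z - 252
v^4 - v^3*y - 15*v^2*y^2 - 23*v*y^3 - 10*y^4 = (v - 5*y)*(v + y)^2*(v + 2*y)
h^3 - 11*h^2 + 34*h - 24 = (h - 6)*(h - 4)*(h - 1)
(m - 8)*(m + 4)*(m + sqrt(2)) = m^3 - 4*m^2 + sqrt(2)*m^2 - 32*m - 4*sqrt(2)*m - 32*sqrt(2)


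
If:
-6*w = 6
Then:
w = -1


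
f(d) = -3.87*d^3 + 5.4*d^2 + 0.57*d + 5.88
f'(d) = -11.61*d^2 + 10.8*d + 0.57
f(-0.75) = 10.12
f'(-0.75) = -14.06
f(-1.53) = 31.51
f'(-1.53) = -43.13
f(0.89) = 7.94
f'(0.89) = 0.99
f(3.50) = -91.90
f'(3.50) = -103.85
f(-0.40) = 6.76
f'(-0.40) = -5.61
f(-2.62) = 111.06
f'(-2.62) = -107.42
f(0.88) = 7.93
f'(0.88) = 1.08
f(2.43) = -16.38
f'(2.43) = -41.74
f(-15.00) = 14273.58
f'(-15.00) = -2773.68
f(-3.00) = 157.26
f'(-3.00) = -136.32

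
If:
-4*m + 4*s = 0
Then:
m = s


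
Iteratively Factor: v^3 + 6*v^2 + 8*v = (v)*(v^2 + 6*v + 8) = v*(v + 4)*(v + 2)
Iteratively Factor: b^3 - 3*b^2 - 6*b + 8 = (b - 4)*(b^2 + b - 2) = (b - 4)*(b + 2)*(b - 1)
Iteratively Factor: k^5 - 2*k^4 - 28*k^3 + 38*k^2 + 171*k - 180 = (k + 4)*(k^4 - 6*k^3 - 4*k^2 + 54*k - 45) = (k - 5)*(k + 4)*(k^3 - k^2 - 9*k + 9) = (k - 5)*(k + 3)*(k + 4)*(k^2 - 4*k + 3) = (k - 5)*(k - 1)*(k + 3)*(k + 4)*(k - 3)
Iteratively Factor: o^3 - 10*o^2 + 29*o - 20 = (o - 1)*(o^2 - 9*o + 20) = (o - 4)*(o - 1)*(o - 5)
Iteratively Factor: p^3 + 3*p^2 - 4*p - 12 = (p + 2)*(p^2 + p - 6) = (p - 2)*(p + 2)*(p + 3)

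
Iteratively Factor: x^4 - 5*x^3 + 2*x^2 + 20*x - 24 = (x - 3)*(x^3 - 2*x^2 - 4*x + 8) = (x - 3)*(x - 2)*(x^2 - 4) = (x - 3)*(x - 2)^2*(x + 2)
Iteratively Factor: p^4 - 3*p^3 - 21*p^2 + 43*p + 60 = (p + 4)*(p^3 - 7*p^2 + 7*p + 15) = (p + 1)*(p + 4)*(p^2 - 8*p + 15) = (p - 5)*(p + 1)*(p + 4)*(p - 3)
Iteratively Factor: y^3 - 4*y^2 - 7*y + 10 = (y - 1)*(y^2 - 3*y - 10) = (y - 5)*(y - 1)*(y + 2)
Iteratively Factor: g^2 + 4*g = (g + 4)*(g)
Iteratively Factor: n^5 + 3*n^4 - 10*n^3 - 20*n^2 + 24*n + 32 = (n + 1)*(n^4 + 2*n^3 - 12*n^2 - 8*n + 32) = (n - 2)*(n + 1)*(n^3 + 4*n^2 - 4*n - 16) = (n - 2)*(n + 1)*(n + 4)*(n^2 - 4) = (n - 2)*(n + 1)*(n + 2)*(n + 4)*(n - 2)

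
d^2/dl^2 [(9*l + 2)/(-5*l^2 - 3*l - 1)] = 2*(-(9*l + 2)*(10*l + 3)^2 + (135*l + 37)*(5*l^2 + 3*l + 1))/(5*l^2 + 3*l + 1)^3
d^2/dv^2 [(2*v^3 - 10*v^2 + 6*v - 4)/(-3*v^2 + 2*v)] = 4*(-v^3 + 54*v^2 - 36*v + 8)/(v^3*(27*v^3 - 54*v^2 + 36*v - 8))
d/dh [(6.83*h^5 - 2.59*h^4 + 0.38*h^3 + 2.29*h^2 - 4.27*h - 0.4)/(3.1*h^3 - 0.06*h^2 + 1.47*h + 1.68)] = (42.346*h^7 - 9.2584*h^6 + 40.4712*h^5 + 38.8283*h^4 + 10.1864*h^3 + 8.7453*h^2 + 7.6464*h - 6.5856)/(9.61*h^6 - 0.372*h^5 + 9.1176*h^4 + 10.2396*h^3 + 1.9593*h^2 + 4.9392*h + 2.8224)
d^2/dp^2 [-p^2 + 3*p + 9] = -2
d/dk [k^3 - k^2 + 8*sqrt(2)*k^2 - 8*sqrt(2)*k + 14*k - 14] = 3*k^2 - 2*k + 16*sqrt(2)*k - 8*sqrt(2) + 14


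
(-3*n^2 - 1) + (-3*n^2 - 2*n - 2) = -6*n^2 - 2*n - 3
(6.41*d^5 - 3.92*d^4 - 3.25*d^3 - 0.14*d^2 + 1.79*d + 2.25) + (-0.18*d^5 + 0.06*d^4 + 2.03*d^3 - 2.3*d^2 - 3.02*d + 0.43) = 6.23*d^5 - 3.86*d^4 - 1.22*d^3 - 2.44*d^2 - 1.23*d + 2.68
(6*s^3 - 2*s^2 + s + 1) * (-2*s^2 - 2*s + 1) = -12*s^5 - 8*s^4 + 8*s^3 - 6*s^2 - s + 1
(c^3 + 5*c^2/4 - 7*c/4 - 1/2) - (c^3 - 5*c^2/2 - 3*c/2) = 15*c^2/4 - c/4 - 1/2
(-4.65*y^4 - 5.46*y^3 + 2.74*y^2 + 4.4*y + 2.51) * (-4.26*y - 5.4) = 19.809*y^5 + 48.3696*y^4 + 17.8116*y^3 - 33.54*y^2 - 34.4526*y - 13.554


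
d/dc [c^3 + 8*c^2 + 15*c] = 3*c^2 + 16*c + 15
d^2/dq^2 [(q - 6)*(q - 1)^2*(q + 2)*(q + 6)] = 20*q^3 - 234*q + 4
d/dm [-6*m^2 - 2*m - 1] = -12*m - 2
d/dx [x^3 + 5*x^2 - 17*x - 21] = 3*x^2 + 10*x - 17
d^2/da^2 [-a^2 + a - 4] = -2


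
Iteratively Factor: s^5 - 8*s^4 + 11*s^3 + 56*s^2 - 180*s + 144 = (s - 2)*(s^4 - 6*s^3 - s^2 + 54*s - 72) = (s - 2)^2*(s^3 - 4*s^2 - 9*s + 36) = (s - 2)^2*(s + 3)*(s^2 - 7*s + 12) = (s - 4)*(s - 2)^2*(s + 3)*(s - 3)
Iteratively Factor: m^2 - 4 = (m + 2)*(m - 2)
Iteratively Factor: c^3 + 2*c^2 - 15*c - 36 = (c + 3)*(c^2 - c - 12) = (c - 4)*(c + 3)*(c + 3)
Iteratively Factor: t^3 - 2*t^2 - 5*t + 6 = (t + 2)*(t^2 - 4*t + 3) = (t - 3)*(t + 2)*(t - 1)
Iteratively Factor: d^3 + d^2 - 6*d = (d - 2)*(d^2 + 3*d) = d*(d - 2)*(d + 3)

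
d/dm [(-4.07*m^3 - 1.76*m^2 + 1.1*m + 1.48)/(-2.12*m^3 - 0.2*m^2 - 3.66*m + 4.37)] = (-2.9172*m^4 + 34.4564*m^3 - 37.2833*m^2 - 14.7904*m + 10.2238)/(4.4944*m^6 + 0.848*m^5 + 15.5584*m^4 - 17.0648*m^3 + 11.6476*m^2 - 31.9884*m + 19.0969)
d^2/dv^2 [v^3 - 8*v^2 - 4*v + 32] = 6*v - 16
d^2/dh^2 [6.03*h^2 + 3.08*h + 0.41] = 12.0600000000000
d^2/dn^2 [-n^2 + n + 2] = -2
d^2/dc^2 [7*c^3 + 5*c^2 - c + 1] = 42*c + 10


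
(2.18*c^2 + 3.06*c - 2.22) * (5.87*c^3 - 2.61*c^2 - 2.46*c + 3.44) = 12.7966*c^5 + 12.2724*c^4 - 26.3808*c^3 + 5.7658*c^2 + 15.9876*c - 7.6368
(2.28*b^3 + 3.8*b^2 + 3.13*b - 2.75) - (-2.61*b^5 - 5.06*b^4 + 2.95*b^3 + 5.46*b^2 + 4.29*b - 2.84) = 2.61*b^5 + 5.06*b^4 - 0.67*b^3 - 1.66*b^2 - 1.16*b + 0.0899999999999999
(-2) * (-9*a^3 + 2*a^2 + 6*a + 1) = 18*a^3 - 4*a^2 - 12*a - 2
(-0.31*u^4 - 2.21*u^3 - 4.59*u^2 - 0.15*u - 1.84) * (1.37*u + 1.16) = -0.4247*u^5 - 3.3873*u^4 - 8.8519*u^3 - 5.5299*u^2 - 2.6948*u - 2.1344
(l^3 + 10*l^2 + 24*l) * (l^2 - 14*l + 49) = l^5 - 4*l^4 - 67*l^3 + 154*l^2 + 1176*l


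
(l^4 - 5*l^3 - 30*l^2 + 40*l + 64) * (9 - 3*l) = -3*l^5 + 24*l^4 + 45*l^3 - 390*l^2 + 168*l + 576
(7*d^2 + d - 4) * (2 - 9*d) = -63*d^3 + 5*d^2 + 38*d - 8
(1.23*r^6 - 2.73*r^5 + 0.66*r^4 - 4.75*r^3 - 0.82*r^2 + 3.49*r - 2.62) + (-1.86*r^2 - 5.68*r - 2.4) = 1.23*r^6 - 2.73*r^5 + 0.66*r^4 - 4.75*r^3 - 2.68*r^2 - 2.19*r - 5.02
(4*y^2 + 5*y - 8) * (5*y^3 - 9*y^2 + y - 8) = 20*y^5 - 11*y^4 - 81*y^3 + 45*y^2 - 48*y + 64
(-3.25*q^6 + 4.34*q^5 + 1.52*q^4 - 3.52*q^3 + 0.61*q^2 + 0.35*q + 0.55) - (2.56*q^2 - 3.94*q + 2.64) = -3.25*q^6 + 4.34*q^5 + 1.52*q^4 - 3.52*q^3 - 1.95*q^2 + 4.29*q - 2.09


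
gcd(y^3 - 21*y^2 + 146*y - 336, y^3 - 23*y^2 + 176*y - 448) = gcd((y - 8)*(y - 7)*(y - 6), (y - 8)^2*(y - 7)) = y^2 - 15*y + 56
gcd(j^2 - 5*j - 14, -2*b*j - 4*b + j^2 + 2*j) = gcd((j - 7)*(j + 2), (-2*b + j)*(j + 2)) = j + 2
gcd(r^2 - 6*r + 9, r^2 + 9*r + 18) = 1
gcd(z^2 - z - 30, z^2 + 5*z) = z + 5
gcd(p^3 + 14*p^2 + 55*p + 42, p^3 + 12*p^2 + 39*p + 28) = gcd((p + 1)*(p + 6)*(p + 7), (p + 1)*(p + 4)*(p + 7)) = p^2 + 8*p + 7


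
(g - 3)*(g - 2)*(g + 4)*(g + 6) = g^4 + 5*g^3 - 20*g^2 - 60*g + 144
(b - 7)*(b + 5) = b^2 - 2*b - 35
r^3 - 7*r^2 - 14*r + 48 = (r - 8)*(r - 2)*(r + 3)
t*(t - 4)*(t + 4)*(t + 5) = t^4 + 5*t^3 - 16*t^2 - 80*t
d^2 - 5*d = d*(d - 5)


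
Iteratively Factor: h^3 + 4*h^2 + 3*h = (h + 1)*(h^2 + 3*h) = h*(h + 1)*(h + 3)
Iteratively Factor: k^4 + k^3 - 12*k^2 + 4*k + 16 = (k + 4)*(k^3 - 3*k^2 + 4) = (k - 2)*(k + 4)*(k^2 - k - 2) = (k - 2)*(k + 1)*(k + 4)*(k - 2)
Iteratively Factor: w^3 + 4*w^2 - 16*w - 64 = (w - 4)*(w^2 + 8*w + 16) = (w - 4)*(w + 4)*(w + 4)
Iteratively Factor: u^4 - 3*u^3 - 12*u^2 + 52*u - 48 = (u + 4)*(u^3 - 7*u^2 + 16*u - 12) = (u - 2)*(u + 4)*(u^2 - 5*u + 6) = (u - 2)^2*(u + 4)*(u - 3)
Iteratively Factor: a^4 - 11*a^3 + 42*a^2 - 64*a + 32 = (a - 4)*(a^3 - 7*a^2 + 14*a - 8) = (a - 4)*(a - 2)*(a^2 - 5*a + 4) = (a - 4)^2*(a - 2)*(a - 1)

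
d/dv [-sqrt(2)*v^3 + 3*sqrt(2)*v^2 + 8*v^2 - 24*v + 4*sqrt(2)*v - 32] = -3*sqrt(2)*v^2 + 6*sqrt(2)*v + 16*v - 24 + 4*sqrt(2)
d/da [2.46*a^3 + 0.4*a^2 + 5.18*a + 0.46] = 7.38*a^2 + 0.8*a + 5.18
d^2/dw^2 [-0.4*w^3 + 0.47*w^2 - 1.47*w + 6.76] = 0.94 - 2.4*w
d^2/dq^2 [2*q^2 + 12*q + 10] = 4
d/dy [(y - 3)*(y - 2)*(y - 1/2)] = 3*y^2 - 11*y + 17/2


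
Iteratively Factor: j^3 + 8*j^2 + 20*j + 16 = (j + 2)*(j^2 + 6*j + 8) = (j + 2)*(j + 4)*(j + 2)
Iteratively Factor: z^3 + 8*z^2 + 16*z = (z + 4)*(z^2 + 4*z) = z*(z + 4)*(z + 4)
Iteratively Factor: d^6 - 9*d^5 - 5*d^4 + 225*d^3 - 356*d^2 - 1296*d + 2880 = (d - 4)*(d^5 - 5*d^4 - 25*d^3 + 125*d^2 + 144*d - 720) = (d - 5)*(d - 4)*(d^4 - 25*d^2 + 144) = (d - 5)*(d - 4)*(d + 4)*(d^3 - 4*d^2 - 9*d + 36) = (d - 5)*(d - 4)*(d + 3)*(d + 4)*(d^2 - 7*d + 12) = (d - 5)*(d - 4)*(d - 3)*(d + 3)*(d + 4)*(d - 4)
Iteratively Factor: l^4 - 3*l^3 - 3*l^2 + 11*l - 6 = (l - 3)*(l^3 - 3*l + 2) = (l - 3)*(l - 1)*(l^2 + l - 2) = (l - 3)*(l - 1)^2*(l + 2)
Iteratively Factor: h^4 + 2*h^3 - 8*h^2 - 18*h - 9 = (h + 1)*(h^3 + h^2 - 9*h - 9) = (h + 1)^2*(h^2 - 9) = (h + 1)^2*(h + 3)*(h - 3)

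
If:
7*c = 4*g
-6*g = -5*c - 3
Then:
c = 6/11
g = 21/22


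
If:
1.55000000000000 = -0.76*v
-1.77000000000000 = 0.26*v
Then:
No Solution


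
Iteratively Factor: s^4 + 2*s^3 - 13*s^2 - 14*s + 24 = (s + 2)*(s^3 - 13*s + 12) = (s - 1)*(s + 2)*(s^2 + s - 12) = (s - 3)*(s - 1)*(s + 2)*(s + 4)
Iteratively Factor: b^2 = (b)*(b)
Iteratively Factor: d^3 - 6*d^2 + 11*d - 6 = (d - 1)*(d^2 - 5*d + 6) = (d - 3)*(d - 1)*(d - 2)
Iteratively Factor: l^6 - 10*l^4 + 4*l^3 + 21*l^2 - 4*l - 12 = (l + 1)*(l^5 - l^4 - 9*l^3 + 13*l^2 + 8*l - 12) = (l - 2)*(l + 1)*(l^4 + l^3 - 7*l^2 - l + 6) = (l - 2)*(l + 1)^2*(l^3 - 7*l + 6) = (l - 2)*(l - 1)*(l + 1)^2*(l^2 + l - 6) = (l - 2)*(l - 1)*(l + 1)^2*(l + 3)*(l - 2)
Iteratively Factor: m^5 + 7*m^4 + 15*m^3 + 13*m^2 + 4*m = (m + 1)*(m^4 + 6*m^3 + 9*m^2 + 4*m) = (m + 1)^2*(m^3 + 5*m^2 + 4*m) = m*(m + 1)^2*(m^2 + 5*m + 4) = m*(m + 1)^2*(m + 4)*(m + 1)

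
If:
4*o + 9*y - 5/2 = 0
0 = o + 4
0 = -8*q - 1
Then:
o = -4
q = -1/8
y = 37/18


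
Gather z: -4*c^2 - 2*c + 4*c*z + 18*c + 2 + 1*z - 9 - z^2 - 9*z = -4*c^2 + 16*c - z^2 + z*(4*c - 8) - 7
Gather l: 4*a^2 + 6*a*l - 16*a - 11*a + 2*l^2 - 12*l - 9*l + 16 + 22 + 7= 4*a^2 - 27*a + 2*l^2 + l*(6*a - 21) + 45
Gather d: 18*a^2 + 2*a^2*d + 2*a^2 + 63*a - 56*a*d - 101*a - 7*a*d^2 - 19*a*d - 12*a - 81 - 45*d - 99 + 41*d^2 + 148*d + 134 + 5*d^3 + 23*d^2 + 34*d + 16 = 20*a^2 - 50*a + 5*d^3 + d^2*(64 - 7*a) + d*(2*a^2 - 75*a + 137) - 30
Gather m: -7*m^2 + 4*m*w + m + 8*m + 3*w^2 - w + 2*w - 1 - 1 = -7*m^2 + m*(4*w + 9) + 3*w^2 + w - 2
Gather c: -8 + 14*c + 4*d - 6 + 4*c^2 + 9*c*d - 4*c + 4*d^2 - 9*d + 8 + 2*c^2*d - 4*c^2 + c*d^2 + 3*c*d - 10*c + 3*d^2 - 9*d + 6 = 2*c^2*d + c*(d^2 + 12*d) + 7*d^2 - 14*d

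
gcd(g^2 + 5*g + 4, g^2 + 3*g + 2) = g + 1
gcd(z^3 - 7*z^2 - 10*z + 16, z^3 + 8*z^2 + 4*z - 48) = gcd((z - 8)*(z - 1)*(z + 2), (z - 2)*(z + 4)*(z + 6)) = 1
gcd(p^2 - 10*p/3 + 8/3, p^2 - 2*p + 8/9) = p - 4/3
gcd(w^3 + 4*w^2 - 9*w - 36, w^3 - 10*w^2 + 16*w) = 1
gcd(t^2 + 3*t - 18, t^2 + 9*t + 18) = t + 6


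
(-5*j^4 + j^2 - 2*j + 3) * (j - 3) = -5*j^5 + 15*j^4 + j^3 - 5*j^2 + 9*j - 9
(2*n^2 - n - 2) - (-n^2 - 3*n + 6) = 3*n^2 + 2*n - 8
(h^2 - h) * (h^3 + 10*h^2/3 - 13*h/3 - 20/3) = h^5 + 7*h^4/3 - 23*h^3/3 - 7*h^2/3 + 20*h/3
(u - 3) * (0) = 0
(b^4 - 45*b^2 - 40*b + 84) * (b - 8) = b^5 - 8*b^4 - 45*b^3 + 320*b^2 + 404*b - 672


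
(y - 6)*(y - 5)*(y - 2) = y^3 - 13*y^2 + 52*y - 60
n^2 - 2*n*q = n*(n - 2*q)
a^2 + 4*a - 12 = (a - 2)*(a + 6)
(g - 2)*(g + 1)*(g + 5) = g^3 + 4*g^2 - 7*g - 10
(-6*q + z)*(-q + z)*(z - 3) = 6*q^2*z - 18*q^2 - 7*q*z^2 + 21*q*z + z^3 - 3*z^2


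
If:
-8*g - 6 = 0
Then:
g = -3/4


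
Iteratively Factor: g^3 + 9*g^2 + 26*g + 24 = (g + 2)*(g^2 + 7*g + 12) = (g + 2)*(g + 4)*(g + 3)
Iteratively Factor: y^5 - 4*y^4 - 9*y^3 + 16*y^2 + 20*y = (y + 2)*(y^4 - 6*y^3 + 3*y^2 + 10*y) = (y + 1)*(y + 2)*(y^3 - 7*y^2 + 10*y) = (y - 5)*(y + 1)*(y + 2)*(y^2 - 2*y) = y*(y - 5)*(y + 1)*(y + 2)*(y - 2)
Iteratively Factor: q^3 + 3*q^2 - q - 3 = (q - 1)*(q^2 + 4*q + 3) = (q - 1)*(q + 3)*(q + 1)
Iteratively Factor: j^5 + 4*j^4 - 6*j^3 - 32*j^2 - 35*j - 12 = (j + 1)*(j^4 + 3*j^3 - 9*j^2 - 23*j - 12) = (j - 3)*(j + 1)*(j^3 + 6*j^2 + 9*j + 4) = (j - 3)*(j + 1)^2*(j^2 + 5*j + 4) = (j - 3)*(j + 1)^3*(j + 4)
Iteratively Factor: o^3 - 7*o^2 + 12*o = (o - 3)*(o^2 - 4*o) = (o - 4)*(o - 3)*(o)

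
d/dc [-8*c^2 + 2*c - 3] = 2 - 16*c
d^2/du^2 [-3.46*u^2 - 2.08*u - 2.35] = -6.92000000000000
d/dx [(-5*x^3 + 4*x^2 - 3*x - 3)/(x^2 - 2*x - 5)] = (-5*x^4 + 20*x^3 + 70*x^2 - 34*x + 9)/(x^4 - 4*x^3 - 6*x^2 + 20*x + 25)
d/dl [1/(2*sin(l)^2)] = -cos(l)/sin(l)^3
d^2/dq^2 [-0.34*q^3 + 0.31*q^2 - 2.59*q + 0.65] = 0.62 - 2.04*q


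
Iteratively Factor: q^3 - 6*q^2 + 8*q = (q)*(q^2 - 6*q + 8) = q*(q - 4)*(q - 2)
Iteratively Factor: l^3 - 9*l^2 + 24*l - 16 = (l - 1)*(l^2 - 8*l + 16) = (l - 4)*(l - 1)*(l - 4)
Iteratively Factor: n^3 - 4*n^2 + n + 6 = (n - 3)*(n^2 - n - 2) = (n - 3)*(n + 1)*(n - 2)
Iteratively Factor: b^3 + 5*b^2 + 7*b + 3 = (b + 1)*(b^2 + 4*b + 3) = (b + 1)*(b + 3)*(b + 1)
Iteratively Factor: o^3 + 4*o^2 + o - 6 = (o + 3)*(o^2 + o - 2) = (o - 1)*(o + 3)*(o + 2)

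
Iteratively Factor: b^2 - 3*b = (b - 3)*(b)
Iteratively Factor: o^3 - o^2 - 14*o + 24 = (o - 2)*(o^2 + o - 12) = (o - 3)*(o - 2)*(o + 4)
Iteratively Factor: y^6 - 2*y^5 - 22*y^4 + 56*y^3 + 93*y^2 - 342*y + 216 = (y - 1)*(y^5 - y^4 - 23*y^3 + 33*y^2 + 126*y - 216) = (y - 1)*(y + 4)*(y^4 - 5*y^3 - 3*y^2 + 45*y - 54) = (y - 3)*(y - 1)*(y + 4)*(y^3 - 2*y^2 - 9*y + 18) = (y - 3)*(y - 2)*(y - 1)*(y + 4)*(y^2 - 9) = (y - 3)*(y - 2)*(y - 1)*(y + 3)*(y + 4)*(y - 3)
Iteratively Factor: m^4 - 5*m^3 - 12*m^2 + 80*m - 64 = (m - 4)*(m^3 - m^2 - 16*m + 16) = (m - 4)*(m + 4)*(m^2 - 5*m + 4) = (m - 4)^2*(m + 4)*(m - 1)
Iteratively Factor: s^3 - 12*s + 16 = (s + 4)*(s^2 - 4*s + 4) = (s - 2)*(s + 4)*(s - 2)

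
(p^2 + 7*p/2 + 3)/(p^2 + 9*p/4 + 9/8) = 4*(p + 2)/(4*p + 3)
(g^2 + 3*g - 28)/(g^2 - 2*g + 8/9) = 9*(g^2 + 3*g - 28)/(9*g^2 - 18*g + 8)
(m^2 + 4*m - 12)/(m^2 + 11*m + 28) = (m^2 + 4*m - 12)/(m^2 + 11*m + 28)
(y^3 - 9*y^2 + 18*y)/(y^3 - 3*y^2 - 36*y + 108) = y/(y + 6)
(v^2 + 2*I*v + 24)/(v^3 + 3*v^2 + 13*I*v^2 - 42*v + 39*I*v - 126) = (v - 4*I)/(v^2 + v*(3 + 7*I) + 21*I)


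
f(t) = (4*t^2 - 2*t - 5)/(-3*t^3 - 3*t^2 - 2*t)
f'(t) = (8*t - 2)/(-3*t^3 - 3*t^2 - 2*t) + (4*t^2 - 2*t - 5)*(9*t^2 + 6*t + 2)/(-3*t^3 - 3*t^2 - 2*t)^2 = (12*t^4 - 12*t^3 - 59*t^2 - 30*t - 10)/(t^2*(9*t^4 + 18*t^3 + 21*t^2 + 12*t + 4))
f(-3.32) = 0.55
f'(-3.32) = 0.19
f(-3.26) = 0.56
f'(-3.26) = 0.20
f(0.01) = 247.23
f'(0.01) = -25001.50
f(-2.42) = 0.78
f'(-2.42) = 0.34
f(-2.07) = 0.91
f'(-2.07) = 0.39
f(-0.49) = -4.99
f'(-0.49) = -19.62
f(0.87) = 0.62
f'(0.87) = -2.28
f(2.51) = -0.21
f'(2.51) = -0.03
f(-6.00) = 0.27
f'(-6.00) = 0.05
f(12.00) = -0.10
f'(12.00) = 0.01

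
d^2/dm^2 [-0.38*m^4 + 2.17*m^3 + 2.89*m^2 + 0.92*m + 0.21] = -4.56*m^2 + 13.02*m + 5.78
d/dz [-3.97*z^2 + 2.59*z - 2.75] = 2.59 - 7.94*z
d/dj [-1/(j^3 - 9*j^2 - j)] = (3*j^2 - 18*j - 1)/(j^2*(-j^2 + 9*j + 1)^2)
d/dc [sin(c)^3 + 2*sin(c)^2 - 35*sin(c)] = (3*sin(c)^2 + 4*sin(c) - 35)*cos(c)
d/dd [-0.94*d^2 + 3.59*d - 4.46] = 3.59 - 1.88*d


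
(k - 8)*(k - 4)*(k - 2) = k^3 - 14*k^2 + 56*k - 64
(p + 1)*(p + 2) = p^2 + 3*p + 2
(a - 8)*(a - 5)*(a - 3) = a^3 - 16*a^2 + 79*a - 120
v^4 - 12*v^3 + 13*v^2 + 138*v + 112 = (v - 8)*(v - 7)*(v + 1)*(v + 2)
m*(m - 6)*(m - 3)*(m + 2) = m^4 - 7*m^3 + 36*m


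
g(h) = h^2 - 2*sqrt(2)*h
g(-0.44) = 1.44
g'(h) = 2*h - 2*sqrt(2)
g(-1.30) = 5.37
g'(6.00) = 9.17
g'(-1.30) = -5.43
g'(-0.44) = -3.71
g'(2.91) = 2.99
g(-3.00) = 17.49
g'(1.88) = 0.93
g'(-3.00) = -8.83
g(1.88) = -1.78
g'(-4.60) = -12.03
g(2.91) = 0.24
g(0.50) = -1.16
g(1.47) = -2.00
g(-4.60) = 34.17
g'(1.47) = 0.11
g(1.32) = -1.99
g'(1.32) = -0.19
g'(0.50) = -1.83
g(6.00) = 19.03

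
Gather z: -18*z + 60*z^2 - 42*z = 60*z^2 - 60*z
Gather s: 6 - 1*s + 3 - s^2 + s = 9 - s^2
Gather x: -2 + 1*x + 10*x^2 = 10*x^2 + x - 2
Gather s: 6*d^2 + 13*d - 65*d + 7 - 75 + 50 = 6*d^2 - 52*d - 18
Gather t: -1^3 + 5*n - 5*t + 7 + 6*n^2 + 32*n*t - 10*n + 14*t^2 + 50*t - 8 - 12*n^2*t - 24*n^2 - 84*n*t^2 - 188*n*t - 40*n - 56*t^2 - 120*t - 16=-18*n^2 - 45*n + t^2*(-84*n - 42) + t*(-12*n^2 - 156*n - 75) - 18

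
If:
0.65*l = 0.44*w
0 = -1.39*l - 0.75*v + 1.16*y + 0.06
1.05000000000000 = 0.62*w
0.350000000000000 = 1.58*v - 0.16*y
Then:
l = 1.15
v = 0.38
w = 1.69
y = 1.57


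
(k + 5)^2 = k^2 + 10*k + 25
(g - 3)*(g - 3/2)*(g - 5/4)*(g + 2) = g^4 - 15*g^3/4 - 11*g^2/8 + 117*g/8 - 45/4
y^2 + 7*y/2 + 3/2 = (y + 1/2)*(y + 3)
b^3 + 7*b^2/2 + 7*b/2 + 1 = (b + 1/2)*(b + 1)*(b + 2)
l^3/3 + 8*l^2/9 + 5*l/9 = l*(l/3 + 1/3)*(l + 5/3)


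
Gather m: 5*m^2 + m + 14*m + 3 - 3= 5*m^2 + 15*m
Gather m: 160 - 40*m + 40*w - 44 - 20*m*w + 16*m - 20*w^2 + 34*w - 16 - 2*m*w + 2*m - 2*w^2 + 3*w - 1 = m*(-22*w - 22) - 22*w^2 + 77*w + 99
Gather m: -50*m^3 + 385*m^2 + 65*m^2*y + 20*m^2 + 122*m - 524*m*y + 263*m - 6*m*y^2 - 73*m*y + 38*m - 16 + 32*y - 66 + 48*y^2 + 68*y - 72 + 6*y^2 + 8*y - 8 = -50*m^3 + m^2*(65*y + 405) + m*(-6*y^2 - 597*y + 423) + 54*y^2 + 108*y - 162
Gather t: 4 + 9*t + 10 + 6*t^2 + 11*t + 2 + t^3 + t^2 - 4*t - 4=t^3 + 7*t^2 + 16*t + 12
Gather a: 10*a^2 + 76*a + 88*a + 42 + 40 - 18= 10*a^2 + 164*a + 64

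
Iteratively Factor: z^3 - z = (z + 1)*(z^2 - z) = (z - 1)*(z + 1)*(z)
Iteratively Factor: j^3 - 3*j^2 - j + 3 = (j - 1)*(j^2 - 2*j - 3) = (j - 3)*(j - 1)*(j + 1)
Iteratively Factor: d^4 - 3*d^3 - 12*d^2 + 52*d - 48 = (d - 2)*(d^3 - d^2 - 14*d + 24) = (d - 2)^2*(d^2 + d - 12) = (d - 3)*(d - 2)^2*(d + 4)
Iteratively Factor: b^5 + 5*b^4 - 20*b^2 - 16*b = (b + 1)*(b^4 + 4*b^3 - 4*b^2 - 16*b) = b*(b + 1)*(b^3 + 4*b^2 - 4*b - 16) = b*(b + 1)*(b + 4)*(b^2 - 4) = b*(b - 2)*(b + 1)*(b + 4)*(b + 2)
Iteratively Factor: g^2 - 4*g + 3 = (g - 1)*(g - 3)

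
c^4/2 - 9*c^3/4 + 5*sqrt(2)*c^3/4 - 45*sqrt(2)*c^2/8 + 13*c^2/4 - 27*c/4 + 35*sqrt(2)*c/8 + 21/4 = (c/2 + sqrt(2)/2)*(c - 7/2)*(c - 1)*(c + 3*sqrt(2)/2)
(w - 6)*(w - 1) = w^2 - 7*w + 6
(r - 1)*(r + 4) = r^2 + 3*r - 4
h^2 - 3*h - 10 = (h - 5)*(h + 2)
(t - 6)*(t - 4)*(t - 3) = t^3 - 13*t^2 + 54*t - 72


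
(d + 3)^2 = d^2 + 6*d + 9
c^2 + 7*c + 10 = (c + 2)*(c + 5)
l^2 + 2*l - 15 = (l - 3)*(l + 5)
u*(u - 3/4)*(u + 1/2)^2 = u^4 + u^3/4 - u^2/2 - 3*u/16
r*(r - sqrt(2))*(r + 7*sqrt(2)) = r^3 + 6*sqrt(2)*r^2 - 14*r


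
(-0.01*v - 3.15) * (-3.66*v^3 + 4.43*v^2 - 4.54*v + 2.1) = 0.0366*v^4 + 11.4847*v^3 - 13.9091*v^2 + 14.28*v - 6.615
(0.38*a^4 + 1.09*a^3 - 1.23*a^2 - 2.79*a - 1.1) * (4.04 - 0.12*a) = -0.0456*a^5 + 1.4044*a^4 + 4.5512*a^3 - 4.6344*a^2 - 11.1396*a - 4.444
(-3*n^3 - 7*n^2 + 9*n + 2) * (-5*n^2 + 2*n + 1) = 15*n^5 + 29*n^4 - 62*n^3 + n^2 + 13*n + 2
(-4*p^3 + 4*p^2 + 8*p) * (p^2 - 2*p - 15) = -4*p^5 + 12*p^4 + 60*p^3 - 76*p^2 - 120*p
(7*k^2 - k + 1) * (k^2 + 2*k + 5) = 7*k^4 + 13*k^3 + 34*k^2 - 3*k + 5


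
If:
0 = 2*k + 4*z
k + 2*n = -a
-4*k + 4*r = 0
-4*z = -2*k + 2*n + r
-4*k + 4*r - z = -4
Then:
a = 32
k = -8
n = -12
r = -8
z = 4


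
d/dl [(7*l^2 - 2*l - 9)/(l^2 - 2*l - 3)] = -12/(l^2 - 6*l + 9)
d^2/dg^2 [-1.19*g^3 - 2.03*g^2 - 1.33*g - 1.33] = -7.14*g - 4.06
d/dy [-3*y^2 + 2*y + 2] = 2 - 6*y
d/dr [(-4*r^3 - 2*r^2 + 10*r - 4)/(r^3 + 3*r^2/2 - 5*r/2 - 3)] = 8*(-2*r^2 + 8*r - 5)/(4*r^4 - 4*r^3 - 11*r^2 + 6*r + 9)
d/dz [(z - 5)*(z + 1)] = 2*z - 4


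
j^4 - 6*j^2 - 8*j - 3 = (j - 3)*(j + 1)^3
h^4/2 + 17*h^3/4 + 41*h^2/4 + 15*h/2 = h*(h/2 + 1)*(h + 3/2)*(h + 5)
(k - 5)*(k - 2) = k^2 - 7*k + 10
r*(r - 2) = r^2 - 2*r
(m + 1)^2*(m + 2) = m^3 + 4*m^2 + 5*m + 2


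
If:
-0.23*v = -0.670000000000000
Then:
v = 2.91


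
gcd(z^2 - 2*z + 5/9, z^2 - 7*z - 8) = 1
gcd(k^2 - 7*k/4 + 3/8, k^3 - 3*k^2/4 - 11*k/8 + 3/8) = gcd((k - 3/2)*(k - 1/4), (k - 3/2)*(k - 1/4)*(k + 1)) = k^2 - 7*k/4 + 3/8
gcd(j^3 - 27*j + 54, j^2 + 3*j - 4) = 1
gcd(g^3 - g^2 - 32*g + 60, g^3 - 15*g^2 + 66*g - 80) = g^2 - 7*g + 10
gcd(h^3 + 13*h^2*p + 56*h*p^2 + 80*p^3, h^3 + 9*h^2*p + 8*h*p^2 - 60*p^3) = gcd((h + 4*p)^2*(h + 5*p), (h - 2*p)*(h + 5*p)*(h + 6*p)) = h + 5*p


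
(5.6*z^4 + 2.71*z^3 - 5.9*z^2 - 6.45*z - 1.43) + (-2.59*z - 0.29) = 5.6*z^4 + 2.71*z^3 - 5.9*z^2 - 9.04*z - 1.72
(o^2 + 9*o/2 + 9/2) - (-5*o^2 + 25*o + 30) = 6*o^2 - 41*o/2 - 51/2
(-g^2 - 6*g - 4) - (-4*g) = -g^2 - 2*g - 4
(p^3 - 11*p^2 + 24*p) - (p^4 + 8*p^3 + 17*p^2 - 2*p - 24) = -p^4 - 7*p^3 - 28*p^2 + 26*p + 24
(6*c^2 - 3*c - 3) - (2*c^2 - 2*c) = 4*c^2 - c - 3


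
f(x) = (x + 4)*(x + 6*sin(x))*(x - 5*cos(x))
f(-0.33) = 42.24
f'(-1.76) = 73.55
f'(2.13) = 202.23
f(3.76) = 17.12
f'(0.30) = -116.78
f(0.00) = 0.00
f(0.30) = -39.91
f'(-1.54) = 81.95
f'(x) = (x + 4)*(x + 6*sin(x))*(5*sin(x) + 1) + (x + 4)*(x - 5*cos(x))*(6*cos(x) + 1) + (x + 6*sin(x))*(x - 5*cos(x))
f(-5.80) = -55.46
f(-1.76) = 14.05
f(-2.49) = -13.75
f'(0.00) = -140.00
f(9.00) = 2021.76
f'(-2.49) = 1.24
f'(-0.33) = -107.30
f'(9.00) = -175.16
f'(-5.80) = 165.05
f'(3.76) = -238.35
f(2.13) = 211.55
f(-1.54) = 31.41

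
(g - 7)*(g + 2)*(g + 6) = g^3 + g^2 - 44*g - 84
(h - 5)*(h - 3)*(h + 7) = h^3 - h^2 - 41*h + 105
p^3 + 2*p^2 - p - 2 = (p - 1)*(p + 1)*(p + 2)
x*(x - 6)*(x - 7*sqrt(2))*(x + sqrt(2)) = x^4 - 6*sqrt(2)*x^3 - 6*x^3 - 14*x^2 + 36*sqrt(2)*x^2 + 84*x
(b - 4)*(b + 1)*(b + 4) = b^3 + b^2 - 16*b - 16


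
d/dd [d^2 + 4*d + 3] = 2*d + 4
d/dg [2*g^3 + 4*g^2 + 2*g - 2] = 6*g^2 + 8*g + 2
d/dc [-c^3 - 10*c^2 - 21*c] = -3*c^2 - 20*c - 21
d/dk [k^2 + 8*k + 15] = 2*k + 8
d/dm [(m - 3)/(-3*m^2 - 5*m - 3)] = (-3*m^2 - 5*m + (m - 3)*(6*m + 5) - 3)/(3*m^2 + 5*m + 3)^2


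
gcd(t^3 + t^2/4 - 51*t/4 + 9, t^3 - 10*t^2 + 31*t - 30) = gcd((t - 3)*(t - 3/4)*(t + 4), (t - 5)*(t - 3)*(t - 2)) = t - 3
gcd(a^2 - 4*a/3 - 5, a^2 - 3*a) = a - 3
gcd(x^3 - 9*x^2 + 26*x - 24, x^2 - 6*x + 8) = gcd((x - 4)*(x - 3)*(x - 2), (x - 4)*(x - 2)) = x^2 - 6*x + 8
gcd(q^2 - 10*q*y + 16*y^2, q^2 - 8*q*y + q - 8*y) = -q + 8*y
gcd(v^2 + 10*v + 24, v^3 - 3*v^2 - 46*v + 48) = v + 6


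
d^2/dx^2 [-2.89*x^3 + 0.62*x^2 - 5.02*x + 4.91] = 1.24 - 17.34*x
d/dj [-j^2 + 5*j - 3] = 5 - 2*j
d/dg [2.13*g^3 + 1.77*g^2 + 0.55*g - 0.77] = 6.39*g^2 + 3.54*g + 0.55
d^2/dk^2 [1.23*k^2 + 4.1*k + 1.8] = 2.46000000000000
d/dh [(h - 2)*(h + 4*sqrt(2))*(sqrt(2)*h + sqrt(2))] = 3*sqrt(2)*h^2 - 2*sqrt(2)*h + 16*h - 8 - 2*sqrt(2)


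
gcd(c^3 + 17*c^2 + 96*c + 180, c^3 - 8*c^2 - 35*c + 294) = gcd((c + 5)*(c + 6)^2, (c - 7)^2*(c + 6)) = c + 6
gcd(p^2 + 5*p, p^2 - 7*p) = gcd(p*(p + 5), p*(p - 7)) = p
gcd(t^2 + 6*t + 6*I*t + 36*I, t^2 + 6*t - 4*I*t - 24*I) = t + 6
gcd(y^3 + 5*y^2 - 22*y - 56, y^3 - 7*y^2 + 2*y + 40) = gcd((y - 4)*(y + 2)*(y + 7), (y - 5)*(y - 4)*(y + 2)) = y^2 - 2*y - 8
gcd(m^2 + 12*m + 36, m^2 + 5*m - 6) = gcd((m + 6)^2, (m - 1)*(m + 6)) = m + 6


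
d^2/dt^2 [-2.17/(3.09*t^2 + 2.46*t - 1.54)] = (41.438754*t^2 + 32.990076*t - 2.17*(6.18*t + 2.46)*(12.36*t + 4.92) - 20.652324)/(3.09*t^2 + 2.46*t - 1.54)^3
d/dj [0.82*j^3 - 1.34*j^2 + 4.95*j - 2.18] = 2.46*j^2 - 2.68*j + 4.95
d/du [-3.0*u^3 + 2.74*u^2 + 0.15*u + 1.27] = -9.0*u^2 + 5.48*u + 0.15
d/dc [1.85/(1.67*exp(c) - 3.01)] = -3.0895*exp(c)/(1.67*exp(c) - 3.01)^2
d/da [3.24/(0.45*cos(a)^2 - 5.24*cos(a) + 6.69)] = (2.916*cos(a) - 16.9776)*sin(a)/(0.45*cos(a)^2 - 5.24*cos(a) + 6.69)^2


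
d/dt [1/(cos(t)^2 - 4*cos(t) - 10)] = 2*(cos(t) - 2)*sin(t)/(sin(t)^2 + 4*cos(t) + 9)^2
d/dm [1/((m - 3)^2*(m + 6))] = -(3*m + 9)/((m - 3)^3*(m + 6)^2)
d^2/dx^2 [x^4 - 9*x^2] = 12*x^2 - 18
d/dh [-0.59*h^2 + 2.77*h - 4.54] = 2.77 - 1.18*h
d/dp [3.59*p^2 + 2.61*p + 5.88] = 7.18*p + 2.61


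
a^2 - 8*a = a*(a - 8)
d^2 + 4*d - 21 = (d - 3)*(d + 7)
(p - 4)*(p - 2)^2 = p^3 - 8*p^2 + 20*p - 16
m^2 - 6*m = m*(m - 6)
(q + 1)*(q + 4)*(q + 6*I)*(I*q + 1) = I*q^4 - 5*q^3 + 5*I*q^3 - 25*q^2 + 10*I*q^2 - 20*q + 30*I*q + 24*I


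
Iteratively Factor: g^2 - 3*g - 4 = (g - 4)*(g + 1)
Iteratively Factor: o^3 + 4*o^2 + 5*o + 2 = (o + 2)*(o^2 + 2*o + 1) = (o + 1)*(o + 2)*(o + 1)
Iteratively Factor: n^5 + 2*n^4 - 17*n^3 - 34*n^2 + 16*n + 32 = (n + 2)*(n^4 - 17*n^2 + 16) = (n - 4)*(n + 2)*(n^3 + 4*n^2 - n - 4) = (n - 4)*(n + 2)*(n + 4)*(n^2 - 1) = (n - 4)*(n - 1)*(n + 2)*(n + 4)*(n + 1)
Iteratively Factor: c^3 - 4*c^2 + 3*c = (c - 3)*(c^2 - c) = (c - 3)*(c - 1)*(c)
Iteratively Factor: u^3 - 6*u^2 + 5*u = (u - 5)*(u^2 - u) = u*(u - 5)*(u - 1)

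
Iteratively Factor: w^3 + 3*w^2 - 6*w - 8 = (w + 4)*(w^2 - w - 2) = (w + 1)*(w + 4)*(w - 2)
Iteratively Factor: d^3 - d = (d)*(d^2 - 1) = d*(d + 1)*(d - 1)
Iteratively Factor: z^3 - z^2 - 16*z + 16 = (z - 4)*(z^2 + 3*z - 4) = (z - 4)*(z - 1)*(z + 4)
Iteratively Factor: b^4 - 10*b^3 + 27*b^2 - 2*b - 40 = (b - 4)*(b^3 - 6*b^2 + 3*b + 10) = (b - 4)*(b + 1)*(b^2 - 7*b + 10) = (b - 4)*(b - 2)*(b + 1)*(b - 5)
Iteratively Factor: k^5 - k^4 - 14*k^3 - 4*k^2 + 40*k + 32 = (k + 2)*(k^4 - 3*k^3 - 8*k^2 + 12*k + 16) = (k + 2)^2*(k^3 - 5*k^2 + 2*k + 8) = (k - 4)*(k + 2)^2*(k^2 - k - 2) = (k - 4)*(k + 1)*(k + 2)^2*(k - 2)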